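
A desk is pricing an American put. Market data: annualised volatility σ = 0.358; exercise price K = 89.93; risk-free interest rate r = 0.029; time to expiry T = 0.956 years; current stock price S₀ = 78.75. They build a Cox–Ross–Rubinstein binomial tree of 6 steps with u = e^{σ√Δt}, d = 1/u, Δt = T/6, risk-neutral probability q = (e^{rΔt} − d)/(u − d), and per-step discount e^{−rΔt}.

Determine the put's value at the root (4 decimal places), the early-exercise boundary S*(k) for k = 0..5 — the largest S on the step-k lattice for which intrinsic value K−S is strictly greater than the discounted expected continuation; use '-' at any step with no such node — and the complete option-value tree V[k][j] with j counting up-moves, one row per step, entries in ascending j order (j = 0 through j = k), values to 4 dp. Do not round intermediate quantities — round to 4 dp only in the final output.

params: Δt=0.15933 u=1.15362 d=0.86684 q=0.48049 e^(-rΔt)=0.99539
t_6 payoffs: 56.5195 45.4663 30.7564 11.1800 0.0000 0.0000 0.0000
t_5: node(5,0) S=38.5429 payoff=51.3871 vs cont=50.9725 → 51.3871 [stop]  node(5,1) S=51.2940 payoff=38.6360 vs cont=38.2214 → 38.6360 [stop]  node(5,2) S=68.2636 payoff=21.6664 vs cont=21.2518 → 21.6664 [stop]  node(5,3) S=90.8473 payoff=0.0000 vs cont=5.7814 → 5.7814 [wait]  node(5,4) S=120.9022 payoff=0.0000 vs cont=0.0000 → 0.0000 [wait]  node(5,5) S=160.9003 payoff=0.0000 vs cont=0.0000 → 0.0000 [wait]  ⇒ S*(5)=68.2636
t_4: node(4,0) S=44.4637 payoff=45.4663 vs cont=45.0517 → 45.4663 [stop]  node(4,1) S=59.1736 payoff=30.7564 vs cont=30.3418 → 30.7564 [stop]  node(4,2) S=78.7500 payoff=11.1800 vs cont=13.9692 → 13.9692 [wait]  node(4,3) S=104.8029 payoff=0.0000 vs cont=2.9897 → 2.9897 [wait]  node(4,4) S=139.4748 payoff=0.0000 vs cont=0.0000 → 0.0000 [wait]  ⇒ S*(4)=59.1736
t_3: node(3,0) S=51.2940 payoff=38.6360 vs cont=38.2214 → 38.6360 [stop]  node(3,1) S=68.2636 payoff=21.6664 vs cont=22.5858 → 22.5858 [wait]  node(3,2) S=90.8473 payoff=0.0000 vs cont=8.6536 → 8.6536 [wait]  node(3,3) S=120.9022 payoff=0.0000 vs cont=1.5460 → 1.5460 [wait]  ⇒ S*(3)=51.2940
t_2: node(2,0) S=59.1736 payoff=30.7564 vs cont=30.7815 → 30.7815 [wait]  node(2,1) S=78.7500 payoff=11.1800 vs cont=15.8183 → 15.8183 [wait]  node(2,2) S=104.8029 payoff=0.0000 vs cont=5.2144 → 5.2144 [wait]  ⇒ S*(2)=-
t_1: node(1,0) S=68.2636 payoff=21.6664 vs cont=23.4832 → 23.4832 [wait]  node(1,1) S=90.8473 payoff=0.0000 vs cont=10.6739 → 10.6739 [wait]  ⇒ S*(1)=-
t_0: node(0,0) S=78.7500 payoff=11.1800 vs cont=17.2486 → 17.2486 [wait]  ⇒ S*(0)=-

price = 17.2486
boundary = - - - 51.2940 59.1736 68.2636
tree:
17.2486
23.4832 10.6739
30.7815 15.8183 5.2144
38.6360 22.5858 8.6536 1.5460
45.4663 30.7564 13.9692 2.9897 0.0000
51.3871 38.6360 21.6664 5.7814 0.0000 0.0000
56.5195 45.4663 30.7564 11.1800 0.0000 0.0000 0.0000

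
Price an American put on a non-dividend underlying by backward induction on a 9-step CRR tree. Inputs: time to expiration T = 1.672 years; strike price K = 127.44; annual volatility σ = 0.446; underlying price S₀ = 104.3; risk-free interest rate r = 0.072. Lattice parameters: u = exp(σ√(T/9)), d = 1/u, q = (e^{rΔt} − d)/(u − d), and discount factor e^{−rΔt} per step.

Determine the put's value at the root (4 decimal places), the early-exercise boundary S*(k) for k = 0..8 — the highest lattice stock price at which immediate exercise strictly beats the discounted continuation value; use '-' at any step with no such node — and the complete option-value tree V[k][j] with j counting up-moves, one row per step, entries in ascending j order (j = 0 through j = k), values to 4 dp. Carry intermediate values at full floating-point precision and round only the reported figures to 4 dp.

price = 32.3521
boundary = - - 71.0087 58.5902 71.0087 58.5902 71.0087 86.0593 104.3000
tree:
32.3521
43.3654 21.6409
56.4313 30.7956 12.5920
68.8498 42.4455 19.3704 5.7971
79.0965 56.4313 28.8809 9.8838 1.6508
87.5511 68.8498 41.3975 16.4894 3.1962 0.0679
94.5271 79.0965 56.4313 26.6995 6.1858 0.1341 0.0000
100.2832 87.5511 68.8498 41.3807 11.9667 0.2648 0.0000 0.0000
105.0325 94.5271 79.0965 56.4313 23.1400 0.5230 0.0000 0.0000 0.0000
108.9513 100.2832 87.5511 68.8498 41.3807 1.0331 0.0000 0.0000 0.0000 0.0000

Δt=0.18578, u=1.21195, d=0.82511, q=0.48690, disc=e^(-rΔt)=0.98671
k=9 terminal: V=max(K-S,0) → 108.9513 100.2832 87.5511 68.8498 41.3807 1.0331 0.0000 0.0000 0.0000 0.0000
k=8: j=0 S=22.4075 intr=105.0325 cont=103.3393 V=105.0325[EX]; j=1 S=32.9129 intr=94.5271 cont=92.8339 V=94.5271[EX]; j=2 S=48.3435 intr=79.0965 cont=77.4032 V=79.0965[EX]; j=3 S=71.0087 intr=56.4313 cont=54.7380 V=56.4313[EX]; j=4 S=104.3000 intr=23.1400 cont=21.4467 V=23.1400[EX]; j=5 S=153.1995 intr=0.0000 cont=0.5230 V=0.5230[hold]; j=6 S=225.0247 intr=0.0000 cont=0.0000 V=0.0000[hold]; j=7 S=330.5241 intr=0.0000 cont=0.0000 V=0.0000[hold]; j=8 S=485.4852 intr=0.0000 cont=0.0000 V=0.0000[hold]  S*(8)=104.3000
k=7: j=0 S=27.1568 intr=100.2832 cont=98.5899 V=100.2832[EX]; j=1 S=39.8889 intr=87.5511 cont=85.8578 V=87.5511[EX]; j=2 S=58.5902 intr=68.8498 cont=67.1565 V=68.8498[EX]; j=3 S=86.0593 intr=41.3807 cont=39.6874 V=41.3807[EX]; j=4 S=126.4069 intr=1.0331 cont=11.9667 V=11.9667[hold]; j=5 S=185.6708 intr=0.0000 cont=0.2648 V=0.2648[hold]; j=6 S=272.7198 intr=0.0000 cont=0.0000 V=0.0000[hold]; j=7 S=400.5803 intr=0.0000 cont=0.0000 V=0.0000[hold]  S*(7)=86.0593
k=6: j=0 S=32.9129 intr=94.5271 cont=92.8339 V=94.5271[EX]; j=1 S=48.3435 intr=79.0965 cont=77.4032 V=79.0965[EX]; j=2 S=71.0087 intr=56.4313 cont=54.7380 V=56.4313[EX]; j=3 S=104.3000 intr=23.1400 cont=26.6995 V=26.6995[hold]; j=4 S=153.1995 intr=0.0000 cont=6.1858 V=6.1858[hold]; j=5 S=225.0247 intr=0.0000 cont=0.1341 V=0.1341[hold]; j=6 S=330.5241 intr=0.0000 cont=0.0000 V=0.0000[hold]  S*(6)=71.0087
k=5: j=0 S=39.8889 intr=87.5511 cont=85.8578 V=87.5511[EX]; j=1 S=58.5902 intr=68.8498 cont=67.1565 V=68.8498[EX]; j=2 S=86.0593 intr=41.3807 cont=41.3975 V=41.3975[hold]; j=3 S=126.4069 intr=1.0331 cont=16.4894 V=16.4894[hold]; j=4 S=185.6708 intr=0.0000 cont=3.1962 V=3.1962[hold]; j=5 S=272.7198 intr=0.0000 cont=0.0679 V=0.0679[hold]  S*(5)=58.5902
k=4: j=0 S=48.3435 intr=79.0965 cont=77.4032 V=79.0965[EX]; j=1 S=71.0087 intr=56.4313 cont=54.7461 V=56.4313[EX]; j=2 S=104.3000 intr=23.1400 cont=28.8809 V=28.8809[hold]; j=3 S=153.1995 intr=0.0000 cont=9.8838 V=9.8838[hold]; j=4 S=225.0247 intr=0.0000 cont=1.6508 V=1.6508[hold]  S*(4)=71.0087
k=3: j=0 S=58.5902 intr=68.8498 cont=67.1565 V=68.8498[EX]; j=1 S=86.0593 intr=41.3807 cont=42.4455 V=42.4455[hold]; j=2 S=126.4069 intr=1.0331 cont=19.3704 V=19.3704[hold]; j=3 S=185.6708 intr=0.0000 cont=5.7971 V=5.7971[hold]  S*(3)=58.5902
k=2: j=0 S=71.0087 intr=56.4313 cont=55.2496 V=56.4313[EX]; j=1 S=104.3000 intr=23.1400 cont=30.7956 V=30.7956[hold]; j=2 S=153.1995 intr=0.0000 cont=12.5920 V=12.5920[hold]  S*(2)=71.0087
k=1: j=0 S=86.0593 intr=41.3807 cont=43.3654 V=43.3654[hold]; j=1 S=126.4069 intr=1.0331 cont=21.6409 V=21.6409[hold]  S*(1)=-
k=0: j=0 S=104.3000 intr=23.1400 cont=32.3521 V=32.3521[hold]  S*(0)=-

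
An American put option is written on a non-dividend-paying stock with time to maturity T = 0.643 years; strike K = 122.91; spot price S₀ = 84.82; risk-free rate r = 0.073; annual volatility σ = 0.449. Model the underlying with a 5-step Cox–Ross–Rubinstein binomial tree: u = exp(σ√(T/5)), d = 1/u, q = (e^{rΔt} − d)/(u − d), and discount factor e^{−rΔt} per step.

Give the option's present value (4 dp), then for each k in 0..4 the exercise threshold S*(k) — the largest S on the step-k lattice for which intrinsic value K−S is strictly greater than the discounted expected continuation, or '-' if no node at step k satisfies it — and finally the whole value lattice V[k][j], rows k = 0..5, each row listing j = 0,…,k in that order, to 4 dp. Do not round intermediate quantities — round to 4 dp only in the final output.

params: Δt=0.12860 u=1.17470 d=0.85128 q=0.48900 e^(-rΔt)=0.99066
t_5 payoffs: 84.9909 70.5844 50.7045 23.2717 0.0000 0.0000
t_4: node(4,0) S=44.5437 payoff=78.3663 vs cont=77.2178 → 78.3663 [stop]  node(4,1) S=61.4670 payoff=61.4430 vs cont=60.2945 → 61.4430 [stop]  node(4,2) S=84.8200 payoff=38.0900 vs cont=36.9415 → 38.0900 [stop]  node(4,3) S=117.0454 payoff=5.8646 vs cont=11.7808 → 11.7808 [wait]  node(4,4) S=161.5140 payoff=0.0000 vs cont=0.0000 → 0.0000 [wait]  ⇒ S*(4)=84.8200
t_3: node(3,0) S=52.3256 payoff=70.5844 vs cont=69.4359 → 70.5844 [stop]  node(3,1) S=72.2055 payoff=50.7045 vs cont=49.5560 → 50.7045 [stop]  node(3,2) S=99.6383 payoff=23.2717 vs cont=24.9892 → 24.9892 [wait]  node(3,3) S=137.4935 payoff=0.0000 vs cont=5.9638 → 5.9638 [wait]  ⇒ S*(3)=72.2055
t_2: node(2,0) S=61.4670 payoff=61.4430 vs cont=60.2945 → 61.4430 [stop]  node(2,1) S=84.8200 payoff=38.0900 vs cont=37.7736 → 38.0900 [stop]  node(2,2) S=117.0454 payoff=5.8646 vs cont=15.5393 → 15.5393 [wait]  ⇒ S*(2)=84.8200
t_1: node(1,0) S=72.2055 payoff=50.7045 vs cont=49.5560 → 50.7045 [stop]  node(1,1) S=99.6383 payoff=23.2717 vs cont=26.8099 → 26.8099 [wait]  ⇒ S*(1)=72.2055
t_0: node(0,0) S=84.8200 payoff=38.0900 vs cont=38.6556 → 38.6556 [wait]  ⇒ S*(0)=-

price = 38.6556
boundary = - 72.2055 84.8200 72.2055 84.8200
tree:
38.6556
50.7045 26.8099
61.4430 38.0900 15.5393
70.5844 50.7045 24.9892 5.9638
78.3663 61.4430 38.0900 11.7808 0.0000
84.9909 70.5844 50.7045 23.2717 0.0000 0.0000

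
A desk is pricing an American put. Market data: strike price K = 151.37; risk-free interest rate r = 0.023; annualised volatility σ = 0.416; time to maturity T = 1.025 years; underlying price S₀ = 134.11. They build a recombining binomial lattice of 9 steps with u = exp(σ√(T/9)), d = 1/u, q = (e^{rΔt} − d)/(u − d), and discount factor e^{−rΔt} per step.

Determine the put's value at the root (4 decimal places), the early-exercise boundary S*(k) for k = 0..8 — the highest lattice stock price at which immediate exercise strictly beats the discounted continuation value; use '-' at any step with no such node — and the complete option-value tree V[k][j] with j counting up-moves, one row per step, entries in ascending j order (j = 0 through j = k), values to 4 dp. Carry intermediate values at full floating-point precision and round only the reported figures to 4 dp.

Δt=0.11389  u=1.15072  d=0.86902  q=0.47427  discount=0.99738
step 9 (expiry): payoffs max(K−S,0) = 113.4622 101.1740 84.9024 63.3563 34.8257 0.0000 0.0000 0.0000 0.0000 0.0000
step 8: (k=8,j=0): S=43.6213, (K−S)⁺=107.7487, hold=107.3527 ⇒ V=107.7487 exercise | (k=8,j=1): S=57.7616, (K−S)⁺=93.6084, hold=93.2124 ⇒ V=93.6084 exercise | (k=8,j=2): S=76.4857, (K−S)⁺=74.8843, hold=74.4884 ⇒ V=74.8843 exercise | (k=8,j=3): S=101.2793, (K−S)⁺=50.0907, hold=49.6947 ⇒ V=50.0907 exercise | (k=8,j=4): S=134.1100, (K−S)⁺=17.2600, hold=18.2610 ⇒ V=18.2610 continue | (k=8,j=5): S=177.5832, (K−S)⁺=0.0000, hold=0.0000 ⇒ V=0.0000 continue | (k=8,j=6): S=235.1486, (K−S)⁺=0.0000, hold=0.0000 ⇒ V=0.0000 continue | (k=8,j=7): S=311.3744, (K−S)⁺=0.0000, hold=0.0000 ⇒ V=0.0000 continue | (k=8,j=8): S=412.3097, (K−S)⁺=0.0000, hold=0.0000 ⇒ V=0.0000 continue  boundary S*=101.2793
step 7: (k=7,j=0): S=50.1960, (K−S)⁺=101.1740, hold=100.7780 ⇒ V=101.1740 exercise | (k=7,j=1): S=66.4676, (K−S)⁺=84.9024, hold=84.5065 ⇒ V=84.9024 exercise | (k=7,j=2): S=88.0137, (K−S)⁺=63.3563, hold=62.9603 ⇒ V=63.3563 exercise | (k=7,j=3): S=116.5443, (K−S)⁺=34.8257, hold=34.9033 ⇒ V=34.9033 continue | (k=7,j=4): S=154.3233, (K−S)⁺=0.0000, hold=9.5752 ⇒ V=9.5752 continue | (k=7,j=5): S=204.3488, (K−S)⁺=0.0000, hold=0.0000 ⇒ V=0.0000 continue | (k=7,j=6): S=270.5906, (K−S)⁺=0.0000, hold=0.0000 ⇒ V=0.0000 continue | (k=7,j=7): S=358.3053, (K−S)⁺=0.0000, hold=0.0000 ⇒ V=0.0000 continue  boundary S*=88.0137
step 6: (k=6,j=0): S=57.7616, (K−S)⁺=93.6084, hold=93.2124 ⇒ V=93.6084 exercise | (k=6,j=1): S=76.4857, (K−S)⁺=74.8843, hold=74.4884 ⇒ V=74.8843 exercise | (k=6,j=2): S=101.2793, (K−S)⁺=50.0907, hold=49.7314 ⇒ V=50.0907 exercise | (k=6,j=3): S=134.1100, (K−S)⁺=17.2600, hold=22.8310 ⇒ V=22.8310 continue | (k=6,j=4): S=177.5832, (K−S)⁺=0.0000, hold=5.0208 ⇒ V=5.0208 continue | (k=6,j=5): S=235.1486, (K−S)⁺=0.0000, hold=0.0000 ⇒ V=0.0000 continue | (k=6,j=6): S=311.3744, (K−S)⁺=0.0000, hold=0.0000 ⇒ V=0.0000 continue  boundary S*=101.2793
step 5: (k=5,j=0): S=66.4676, (K−S)⁺=84.9024, hold=84.5065 ⇒ V=84.9024 exercise | (k=5,j=1): S=88.0137, (K−S)⁺=63.3563, hold=62.9603 ⇒ V=63.3563 exercise | (k=5,j=2): S=116.5443, (K−S)⁺=34.8257, hold=37.0650 ⇒ V=37.0650 continue | (k=5,j=3): S=154.3233, (K−S)⁺=0.0000, hold=14.3465 ⇒ V=14.3465 continue | (k=5,j=4): S=204.3488, (K−S)⁺=0.0000, hold=2.6327 ⇒ V=2.6327 continue | (k=5,j=5): S=270.5906, (K−S)⁺=0.0000, hold=0.0000 ⇒ V=0.0000 continue  boundary S*=88.0137
step 4: (k=4,j=0): S=76.4857, (K−S)⁺=74.8843, hold=74.4884 ⇒ V=74.8843 exercise | (k=4,j=1): S=101.2793, (K−S)⁺=50.0907, hold=50.7540 ⇒ V=50.7540 continue | (k=4,j=2): S=134.1100, (K−S)⁺=17.2600, hold=26.2215 ⇒ V=26.2215 continue | (k=4,j=3): S=177.5832, (K−S)⁺=0.0000, hold=8.7680 ⇒ V=8.7680 continue | (k=4,j=4): S=235.1486, (K−S)⁺=0.0000, hold=1.3805 ⇒ V=1.3805 continue  boundary S*=76.4857
step 3: (k=3,j=0): S=88.0137, (K−S)⁺=63.3563, hold=63.2741 ⇒ V=63.3563 exercise | (k=3,j=1): S=116.5443, (K−S)⁺=34.8257, hold=39.0166 ⇒ V=39.0166 continue | (k=3,j=2): S=154.3233, (K−S)⁺=0.0000, hold=17.8969 ⇒ V=17.8969 continue | (k=3,j=3): S=204.3488, (K−S)⁺=0.0000, hold=5.2505 ⇒ V=5.2505 continue  boundary S*=88.0137
step 2: (k=2,j=0): S=101.2793, (K−S)⁺=50.0907, hold=51.6772 ⇒ V=51.6772 continue | (k=2,j=1): S=134.1100, (K−S)⁺=17.2600, hold=28.9243 ⇒ V=28.9243 continue | (k=2,j=2): S=177.5832, (K−S)⁺=0.0000, hold=11.8679 ⇒ V=11.8679 continue  boundary S*=-
step 1: (k=1,j=0): S=116.5443, (K−S)⁺=34.8257, hold=40.7792 ⇒ V=40.7792 continue | (k=1,j=1): S=154.3233, (K−S)⁺=0.0000, hold=20.7804 ⇒ V=20.7804 continue  boundary S*=-
step 0: (k=0,j=0): S=134.1100, (K−S)⁺=17.2600, hold=31.2125 ⇒ V=31.2125 continue  boundary S*=-

price = 31.2125
boundary = - - - 88.0137 76.4857 88.0137 101.2793 88.0137 101.2793
tree:
31.2125
40.7792 20.7804
51.6772 28.9243 11.8679
63.3563 39.0166 17.8969 5.2505
74.8843 50.7540 26.2215 8.7680 1.3805
84.9024 63.3563 37.0650 14.3465 2.6327 0.0000
93.6084 74.8843 50.0907 22.8310 5.0208 0.0000 0.0000
101.1740 84.9024 63.3563 34.9033 9.5752 0.0000 0.0000 0.0000
107.7487 93.6084 74.8843 50.0907 18.2610 0.0000 0.0000 0.0000 0.0000
113.4622 101.1740 84.9024 63.3563 34.8257 0.0000 0.0000 0.0000 0.0000 0.0000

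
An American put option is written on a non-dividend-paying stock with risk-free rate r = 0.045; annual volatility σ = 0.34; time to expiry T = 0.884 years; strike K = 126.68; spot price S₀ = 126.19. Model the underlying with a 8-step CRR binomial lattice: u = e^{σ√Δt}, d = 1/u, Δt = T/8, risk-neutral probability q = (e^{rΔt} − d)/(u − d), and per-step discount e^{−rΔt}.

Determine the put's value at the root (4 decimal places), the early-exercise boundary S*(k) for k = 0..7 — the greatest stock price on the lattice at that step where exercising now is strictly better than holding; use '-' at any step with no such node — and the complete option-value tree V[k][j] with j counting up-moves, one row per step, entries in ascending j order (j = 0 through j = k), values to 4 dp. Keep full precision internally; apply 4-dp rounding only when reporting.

price = 13.9194
boundary = - - - 89.9024 80.2947 89.9024 100.6598 112.7043
tree:
13.9194
19.9217 7.9063
27.5882 12.2633 3.5194
36.7776 18.4458 6.0489 0.9617
46.3853 26.6936 10.1764 1.8784 0.0315
54.9662 36.7776 16.6250 3.6681 0.0626 0.0000
62.6302 46.3853 26.0202 7.1610 0.1243 0.0000 0.0000
69.4751 54.9662 36.7776 13.9757 0.2468 0.0000 0.0000 0.0000
75.5885 62.6302 46.3853 26.0202 0.4900 0.0000 0.0000 0.0000 0.0000

Δt=0.11050, u=1.11966, d=0.89313, q=0.49378, disc=e^(-rΔt)=0.99504
k=8 terminal: V=max(K-S,0) → 75.5885 62.6302 46.3853 26.0202 0.4900 0.0000 0.0000 0.0000 0.0000
k=7: j=0 S=57.2049 intr=69.4751 cont=68.8467 V=69.4751[EX]; j=1 S=71.7138 intr=54.9662 cont=54.3379 V=54.9662[EX]; j=2 S=89.9024 intr=36.7776 cont=36.1492 V=36.7776[EX]; j=3 S=112.7043 intr=13.9757 cont=13.3474 V=13.9757[EX]; j=4 S=141.2894 intr=0.0000 cont=0.2468 V=0.2468[hold]; j=5 S=177.1244 intr=0.0000 cont=0.0000 V=0.0000[hold]; j=6 S=222.0483 intr=0.0000 cont=0.0000 V=0.0000[hold]; j=7 S=278.3662 intr=0.0000 cont=0.0000 V=0.0000[hold]  S*(7)=112.7043
k=6: j=0 S=64.0498 intr=62.6302 cont=62.0018 V=62.6302[EX]; j=1 S=80.2947 intr=46.3853 cont=45.7569 V=46.3853[EX]; j=2 S=100.6598 intr=26.0202 cont=25.3919 V=26.0202[EX]; j=3 S=126.1900 intr=0.4900 cont=7.1610 V=7.1610[hold]; j=4 S=158.1954 intr=0.0000 cont=0.1243 V=0.1243[hold]; j=5 S=198.3184 intr=0.0000 cont=0.0000 V=0.0000[hold]; j=6 S=248.6176 intr=0.0000 cont=0.0000 V=0.0000[hold]  S*(6)=100.6598
k=5: j=0 S=71.7138 intr=54.9662 cont=54.3379 V=54.9662[EX]; j=1 S=89.9024 intr=36.7776 cont=36.1492 V=36.7776[EX]; j=2 S=112.7043 intr=13.9757 cont=16.6250 V=16.6250[hold]; j=3 S=141.2894 intr=0.0000 cont=3.6681 V=3.6681[hold]; j=4 S=177.1244 intr=0.0000 cont=0.0626 V=0.0626[hold]; j=5 S=222.0483 intr=0.0000 cont=0.0000 V=0.0000[hold]  S*(5)=89.9024
k=4: j=0 S=80.2947 intr=46.3853 cont=45.7569 V=46.3853[EX]; j=1 S=100.6598 intr=26.0202 cont=26.6936 V=26.6936[hold]; j=2 S=126.1900 intr=0.4900 cont=10.1764 V=10.1764[hold]; j=3 S=158.1954 intr=0.0000 cont=1.8784 V=1.8784[hold]; j=4 S=198.3184 intr=0.0000 cont=0.0315 V=0.0315[hold]  S*(4)=80.2947
k=3: j=0 S=89.9024 intr=36.7776 cont=36.4800 V=36.7776[EX]; j=1 S=112.7043 intr=13.9757 cont=18.4458 V=18.4458[hold]; j=2 S=141.2894 intr=0.0000 cont=6.0489 V=6.0489[hold]; j=3 S=177.1244 intr=0.0000 cont=0.9617 V=0.9617[hold]  S*(3)=89.9024
k=2: j=0 S=100.6598 intr=26.0202 cont=27.5882 V=27.5882[hold]; j=1 S=126.1900 intr=0.4900 cont=12.2633 V=12.2633[hold]; j=2 S=158.1954 intr=0.0000 cont=3.5194 V=3.5194[hold]  S*(2)=-
k=1: j=0 S=112.7043 intr=13.9757 cont=19.9217 V=19.9217[hold]; j=1 S=141.2894 intr=0.0000 cont=7.9063 V=7.9063[hold]  S*(1)=-
k=0: j=0 S=126.1900 intr=0.4900 cont=13.9194 V=13.9194[hold]  S*(0)=-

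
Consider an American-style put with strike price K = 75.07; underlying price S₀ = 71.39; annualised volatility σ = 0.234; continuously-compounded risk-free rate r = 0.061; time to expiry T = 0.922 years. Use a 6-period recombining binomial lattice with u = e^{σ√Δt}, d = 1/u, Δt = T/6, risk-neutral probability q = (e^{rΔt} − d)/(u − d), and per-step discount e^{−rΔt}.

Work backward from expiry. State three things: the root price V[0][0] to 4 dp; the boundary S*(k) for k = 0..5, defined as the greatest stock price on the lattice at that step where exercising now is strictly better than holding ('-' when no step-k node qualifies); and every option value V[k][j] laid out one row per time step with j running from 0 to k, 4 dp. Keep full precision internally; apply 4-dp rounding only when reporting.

price = 6.9598
boundary = - - 59.4241 54.2157 59.4241 65.1328
tree:
6.9598
10.6329 3.8050
15.6459 6.3474 1.6032
20.8543 10.2120 3.0106 0.3754
25.6061 15.6459 5.5432 0.8034 0.0000
29.9415 20.8543 9.9372 1.7195 0.0000 0.0000
33.8969 25.6061 15.6459 3.6800 0.0000 0.0000 0.0000

params: Δt=0.15367 u=1.09607 d=0.91235 q=0.52835 e^(-rΔt)=0.99067
t_6 payoffs: 33.8969 25.6061 15.6459 3.6800 0.0000 0.0000 0.0000
t_5: node(5,0) S=45.1285 payoff=29.9415 vs cont=29.2411 → 29.9415 [stop]  node(5,1) S=54.2157 payoff=20.8543 vs cont=20.1539 → 20.8543 [stop]  node(5,2) S=65.1328 payoff=9.9372 vs cont=9.2368 → 9.9372 [stop]  node(5,3) S=78.2483 payoff=0.0000 vs cont=1.7195 → 1.7195 [wait]  node(5,4) S=94.0046 payoff=0.0000 vs cont=0.0000 → 0.0000 [wait]  node(5,5) S=112.9338 payoff=0.0000 vs cont=0.0000 → 0.0000 [wait]  ⇒ S*(5)=65.1328
t_4: node(4,0) S=49.4639 payoff=25.6061 vs cont=24.9057 → 25.6061 [stop]  node(4,1) S=59.4241 payoff=15.6459 vs cont=14.9455 → 15.6459 [stop]  node(4,2) S=71.3900 payoff=3.6800 vs cont=5.5432 → 5.5432 [wait]  node(4,3) S=85.7654 payoff=0.0000 vs cont=0.8034 → 0.8034 [wait]  node(4,4) S=103.0354 payoff=0.0000 vs cont=0.0000 → 0.0000 [wait]  ⇒ S*(4)=59.4241
t_3: node(3,0) S=54.2157 payoff=20.8543 vs cont=20.1539 → 20.8543 [stop]  node(3,1) S=65.1328 payoff=9.9372 vs cont=10.2120 → 10.2120 [wait]  node(3,2) S=78.2483 payoff=0.0000 vs cont=3.0106 → 3.0106 [wait]  node(3,3) S=94.0046 payoff=0.0000 vs cont=0.3754 → 0.3754 [wait]  ⇒ S*(3)=54.2157
t_2: node(2,0) S=59.4241 payoff=15.6459 vs cont=15.0893 → 15.6459 [stop]  node(2,1) S=71.3900 payoff=3.6800 vs cont=6.3474 → 6.3474 [wait]  node(2,2) S=85.7654 payoff=0.0000 vs cont=1.6032 → 1.6032 [wait]  ⇒ S*(2)=59.4241
t_1: node(1,0) S=65.1328 payoff=9.9372 vs cont=10.6329 → 10.6329 [wait]  node(1,1) S=78.2483 payoff=0.0000 vs cont=3.8050 → 3.8050 [wait]  ⇒ S*(1)=-
t_0: node(0,0) S=71.3900 payoff=3.6800 vs cont=6.9598 → 6.9598 [wait]  ⇒ S*(0)=-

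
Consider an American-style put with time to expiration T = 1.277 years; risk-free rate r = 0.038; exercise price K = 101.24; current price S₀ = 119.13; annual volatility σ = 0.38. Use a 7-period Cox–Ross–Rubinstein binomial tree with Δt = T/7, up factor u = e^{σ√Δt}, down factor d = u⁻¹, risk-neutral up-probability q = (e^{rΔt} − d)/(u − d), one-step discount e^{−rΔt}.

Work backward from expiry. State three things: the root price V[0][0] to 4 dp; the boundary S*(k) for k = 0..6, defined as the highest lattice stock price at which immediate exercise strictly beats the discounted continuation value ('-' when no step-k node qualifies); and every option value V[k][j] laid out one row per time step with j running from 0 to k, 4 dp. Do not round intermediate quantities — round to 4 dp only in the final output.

params: Δt=0.18243 u=1.17622 d=0.85018 q=0.48085 e^(-rΔt)=0.99309
t_7 payoffs: 62.9922 48.3246 28.0322 0.0000 0.0000 0.0000 0.0000 0.0000
t_6: node(6,0) S=44.9877 payoff=56.2523 vs cont=55.5529 → 56.2523 [stop]  node(6,1) S=62.2400 payoff=39.0000 vs cont=38.3006 → 39.0000 [stop]  node(6,2) S=86.1084 payoff=15.1316 vs cont=14.4524 → 15.1316 [stop]  node(6,3) S=119.1300 payoff=0.0000 vs cont=0.0000 → 0.0000 [wait]  node(6,4) S=164.8150 payoff=0.0000 vs cont=0.0000 → 0.0000 [wait]  node(6,5) S=228.0198 payoff=0.0000 vs cont=0.0000 → 0.0000 [wait]  node(6,6) S=315.4629 payoff=0.0000 vs cont=0.0000 → 0.0000 [wait]  ⇒ S*(6)=86.1084
t_5: node(5,0) S=52.9154 payoff=48.3246 vs cont=47.6252 → 48.3246 [stop]  node(5,1) S=73.2078 payoff=28.0322 vs cont=27.3328 → 28.0322 [stop]  node(5,2) S=101.2822 payoff=0.0000 vs cont=7.8013 → 7.8013 [wait]  node(5,3) S=140.1229 payoff=0.0000 vs cont=0.0000 → 0.0000 [wait]  node(5,4) S=193.8584 payoff=0.0000 vs cont=0.0000 → 0.0000 [wait]  node(5,5) S=268.2010 payoff=0.0000 vs cont=0.0000 → 0.0000 [wait]  ⇒ S*(5)=73.2078
t_4: node(4,0) S=62.2400 payoff=39.0000 vs cont=38.3006 → 39.0000 [stop]  node(4,1) S=86.1084 payoff=15.1316 vs cont=18.1777 → 18.1777 [wait]  node(4,2) S=119.1300 payoff=0.0000 vs cont=4.0221 → 4.0221 [wait]  node(4,3) S=164.8150 payoff=0.0000 vs cont=0.0000 → 0.0000 [wait]  node(4,4) S=228.0198 payoff=0.0000 vs cont=0.0000 → 0.0000 [wait]  ⇒ S*(4)=62.2400
t_3: node(3,0) S=73.2078 payoff=28.0322 vs cont=28.7874 → 28.7874 [wait]  node(3,1) S=101.2822 payoff=0.0000 vs cont=11.2925 → 11.2925 [wait]  node(3,2) S=140.1229 payoff=0.0000 vs cont=2.0736 → 2.0736 [wait]  node(3,3) S=193.8584 payoff=0.0000 vs cont=0.0000 → 0.0000 [wait]  ⇒ S*(3)=-
t_2: node(2,0) S=86.1084 payoff=15.1316 vs cont=20.2342 → 20.2342 [wait]  node(2,1) S=119.1300 payoff=0.0000 vs cont=6.8122 → 6.8122 [wait]  node(2,2) S=164.8150 payoff=0.0000 vs cont=1.0691 → 1.0691 [wait]  ⇒ S*(2)=-
t_1: node(1,0) S=101.2822 payoff=0.0000 vs cont=13.6851 → 13.6851 [wait]  node(1,1) S=140.1229 payoff=0.0000 vs cont=4.0227 → 4.0227 [wait]  ⇒ S*(1)=-
t_0: node(0,0) S=119.1300 payoff=0.0000 vs cont=8.9765 → 8.9765 [wait]  ⇒ S*(0)=-

price = 8.9765
boundary = - - - - 62.2400 73.2078 86.1084
tree:
8.9765
13.6851 4.0227
20.2342 6.8122 1.0691
28.7874 11.2925 2.0736 0.0000
39.0000 18.1777 4.0221 0.0000 0.0000
48.3246 28.0322 7.8013 0.0000 0.0000 0.0000
56.2523 39.0000 15.1316 0.0000 0.0000 0.0000 0.0000
62.9922 48.3246 28.0322 0.0000 0.0000 0.0000 0.0000 0.0000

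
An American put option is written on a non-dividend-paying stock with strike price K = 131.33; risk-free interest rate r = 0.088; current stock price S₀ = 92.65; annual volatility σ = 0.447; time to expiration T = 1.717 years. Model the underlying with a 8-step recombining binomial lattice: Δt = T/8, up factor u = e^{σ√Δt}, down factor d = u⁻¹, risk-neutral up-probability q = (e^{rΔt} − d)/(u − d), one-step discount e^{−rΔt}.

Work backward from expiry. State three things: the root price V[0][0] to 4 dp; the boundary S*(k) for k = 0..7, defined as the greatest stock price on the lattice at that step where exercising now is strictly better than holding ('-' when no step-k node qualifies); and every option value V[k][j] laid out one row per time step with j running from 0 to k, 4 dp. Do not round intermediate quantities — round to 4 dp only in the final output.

Δt=0.21463  u=1.23009  d=0.81295  q=0.49412  discount=0.98129
step 8 (expiry): payoffs max(K−S,0) = 113.6550 104.5857 90.8628 70.0986 38.6800 0.0000 0.0000 0.0000 0.0000
step 7: (k=7,j=0): S=21.7418, (K−S)⁺=109.5882, hold=107.1310 ⇒ V=109.5882 exercise | (k=7,j=1): S=32.8978, (K−S)⁺=98.4322, hold=95.9750 ⇒ V=98.4322 exercise | (k=7,j=2): S=49.7781, (K−S)⁺=81.5519, hold=79.0947 ⇒ V=81.5519 exercise | (k=7,j=3): S=75.3199, (K−S)⁺=56.0101, hold=53.5529 ⇒ V=56.0101 exercise | (k=7,j=4): S=113.9675, (K−S)⁺=17.3625, hold=19.2013 ⇒ V=19.2013 continue | (k=7,j=5): S=172.4457, (K−S)⁺=0.0000, hold=0.0000 ⇒ V=0.0000 continue | (k=7,j=6): S=260.9299, (K−S)⁺=0.0000, hold=0.0000 ⇒ V=0.0000 continue | (k=7,j=7): S=394.8164, (K−S)⁺=0.0000, hold=0.0000 ⇒ V=0.0000 continue  boundary S*=75.3199
step 6: (k=6,j=0): S=26.7443, (K−S)⁺=104.5857, hold=102.1285 ⇒ V=104.5857 exercise | (k=6,j=1): S=40.4672, (K−S)⁺=90.8628, hold=88.4057 ⇒ V=90.8628 exercise | (k=6,j=2): S=61.2314, (K−S)⁺=70.0986, hold=67.6415 ⇒ V=70.0986 exercise | (k=6,j=3): S=92.6500, (K−S)⁺=38.6800, hold=37.1144 ⇒ V=38.6800 exercise | (k=6,j=4): S=140.1899, (K−S)⁺=0.0000, hold=9.5318 ⇒ V=9.5318 continue | (k=6,j=5): S=212.1232, (K−S)⁺=0.0000, hold=0.0000 ⇒ V=0.0000 continue | (k=6,j=6): S=320.9663, (K−S)⁺=0.0000, hold=0.0000 ⇒ V=0.0000 continue  boundary S*=92.6500
step 5: (k=5,j=0): S=32.8978, (K−S)⁺=98.4322, hold=95.9750 ⇒ V=98.4322 exercise | (k=5,j=1): S=49.7781, (K−S)⁺=81.5519, hold=79.0947 ⇒ V=81.5519 exercise | (k=5,j=2): S=75.3199, (K−S)⁺=56.0101, hold=53.5529 ⇒ V=56.0101 exercise | (k=5,j=3): S=113.9675, (K−S)⁺=17.3625, hold=23.8230 ⇒ V=23.8230 continue | (k=5,j=4): S=172.4457, (K−S)⁺=0.0000, hold=4.7317 ⇒ V=4.7317 continue | (k=5,j=5): S=260.9299, (K−S)⁺=0.0000, hold=0.0000 ⇒ V=0.0000 continue  boundary S*=75.3199
step 4: (k=4,j=0): S=40.4672, (K−S)⁺=90.8628, hold=88.4057 ⇒ V=90.8628 exercise | (k=4,j=1): S=61.2314, (K−S)⁺=70.0986, hold=67.6415 ⇒ V=70.0986 exercise | (k=4,j=2): S=92.6500, (K−S)⁺=38.6800, hold=39.3554 ⇒ V=39.3554 continue | (k=4,j=3): S=140.1899, (K−S)⁺=0.0000, hold=14.1204 ⇒ V=14.1204 continue | (k=4,j=4): S=212.1232, (K−S)⁺=0.0000, hold=2.3489 ⇒ V=2.3489 continue  boundary S*=61.2314
step 3: (k=3,j=0): S=49.7781, (K−S)⁺=81.5519, hold=79.0947 ⇒ V=81.5519 exercise | (k=3,j=1): S=75.3199, (K−S)⁺=56.0101, hold=53.8804 ⇒ V=56.0101 exercise | (k=3,j=2): S=113.9675, (K−S)⁺=17.3625, hold=26.3832 ⇒ V=26.3832 continue | (k=3,j=3): S=172.4457, (K−S)⁺=0.0000, hold=8.1485 ⇒ V=8.1485 continue  boundary S*=75.3199
step 2: (k=2,j=0): S=61.2314, (K−S)⁺=70.0986, hold=67.6415 ⇒ V=70.0986 exercise | (k=2,j=1): S=92.6500, (K−S)⁺=38.6800, hold=40.5968 ⇒ V=40.5968 continue | (k=2,j=2): S=140.1899, (K−S)⁺=0.0000, hold=17.0480 ⇒ V=17.0480 continue  boundary S*=61.2314
step 1: (k=1,j=0): S=75.3199, (K−S)⁺=56.0101, hold=54.4823 ⇒ V=56.0101 exercise | (k=1,j=1): S=113.9675, (K−S)⁺=17.3625, hold=28.4190 ⇒ V=28.4190 continue  boundary S*=75.3199
step 0: (k=0,j=0): S=92.6500, (K−S)⁺=38.6800, hold=41.5839 ⇒ V=41.5839 continue  boundary S*=-

price = 41.5839
boundary = - 75.3199 61.2314 75.3199 61.2314 75.3199 92.6500 75.3199
tree:
41.5839
56.0101 28.4190
70.0986 40.5968 17.0480
81.5519 56.0101 26.3832 8.1485
90.8628 70.0986 39.3554 14.1204 2.3489
98.4322 81.5519 56.0101 23.8230 4.7317 0.0000
104.5857 90.8628 70.0986 38.6800 9.5318 0.0000 0.0000
109.5882 98.4322 81.5519 56.0101 19.2013 0.0000 0.0000 0.0000
113.6550 104.5857 90.8628 70.0986 38.6800 0.0000 0.0000 0.0000 0.0000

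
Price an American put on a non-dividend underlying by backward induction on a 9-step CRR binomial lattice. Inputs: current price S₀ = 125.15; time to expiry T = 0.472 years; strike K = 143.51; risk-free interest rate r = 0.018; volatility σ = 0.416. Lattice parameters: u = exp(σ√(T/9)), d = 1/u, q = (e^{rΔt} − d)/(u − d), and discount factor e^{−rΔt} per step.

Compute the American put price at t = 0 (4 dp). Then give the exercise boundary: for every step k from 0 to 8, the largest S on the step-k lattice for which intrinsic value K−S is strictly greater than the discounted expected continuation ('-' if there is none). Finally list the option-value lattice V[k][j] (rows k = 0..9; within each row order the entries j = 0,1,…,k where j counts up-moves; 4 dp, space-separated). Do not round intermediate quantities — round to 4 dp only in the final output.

params: Δt=0.05244 u=1.09995 d=0.90913 q=0.48115 e^(-rΔt)=0.99906
t_9 payoffs: 90.4136 79.2689 65.7850 49.4708 29.7324 5.8509 0.0000 0.0000 0.0000 0.0000
t_8: node(8,0) S=58.4035 payoff=85.1065 vs cont=84.9711 → 85.1065 [stop]  node(8,1) S=70.6622 payoff=72.8478 vs cont=72.7124 → 72.8478 [stop]  node(8,2) S=85.4939 payoff=58.0161 vs cont=57.8807 → 58.0161 [stop]  node(8,3) S=103.4387 payoff=40.0713 vs cont=39.9359 → 40.0713 [stop]  node(8,4) S=125.1500 payoff=18.3600 vs cont=18.2246 → 18.3600 [stop]  node(8,5) S=151.4185 payoff=0.0000 vs cont=3.0329 → 3.0329 [wait]  node(8,6) S=183.2006 payoff=0.0000 vs cont=0.0000 → 0.0000 [wait]  node(8,7) S=221.6536 payoff=0.0000 vs cont=0.0000 → 0.0000 [wait]  node(8,8) S=268.1778 payoff=0.0000 vs cont=0.0000 → 0.0000 [wait]  ⇒ S*(8)=125.1500
t_7: node(7,0) S=64.2411 payoff=79.2689 vs cont=79.1335 → 79.2689 [stop]  node(7,1) S=77.7250 payoff=65.7850 vs cont=65.6496 → 65.7850 [stop]  node(7,2) S=94.0392 payoff=49.4708 vs cont=49.3354 → 49.4708 [stop]  node(7,3) S=113.7776 payoff=29.7324 vs cont=29.5970 → 29.7324 [stop]  node(7,4) S=137.6591 payoff=5.8509 vs cont=10.9750 → 10.9750 [wait]  node(7,5) S=166.5531 payoff=0.0000 vs cont=1.5721 → 1.5721 [wait]  node(7,6) S=201.5119 payoff=0.0000 vs cont=0.0000 → 0.0000 [wait]  node(7,7) S=243.8085 payoff=0.0000 vs cont=0.0000 → 0.0000 [wait]  ⇒ S*(7)=113.7776
t_6: node(6,0) S=70.6622 payoff=72.8478 vs cont=72.7124 → 72.8478 [stop]  node(6,1) S=85.4939 payoff=58.0161 vs cont=57.8807 → 58.0161 [stop]  node(6,2) S=103.4387 payoff=40.0713 vs cont=39.9359 → 40.0713 [stop]  node(6,3) S=125.1500 payoff=18.3600 vs cont=20.6877 → 20.6877 [wait]  node(6,4) S=151.4185 payoff=0.0000 vs cont=6.4447 → 6.4447 [wait]  node(6,5) S=183.2006 payoff=0.0000 vs cont=0.8149 → 0.8149 [wait]  node(6,6) S=221.6536 payoff=0.0000 vs cont=0.0000 → 0.0000 [wait]  ⇒ S*(6)=103.4387
t_5: node(5,0) S=77.7250 payoff=65.7850 vs cont=65.6496 → 65.7850 [stop]  node(5,1) S=94.0392 payoff=49.4708 vs cont=49.3354 → 49.4708 [stop]  node(5,2) S=113.7776 payoff=29.7324 vs cont=30.7159 → 30.7159 [wait]  node(5,3) S=137.6591 payoff=5.8509 vs cont=13.8216 → 13.8216 [wait]  node(5,4) S=166.5531 payoff=0.0000 vs cont=3.7324 → 3.7324 [wait]  node(5,5) S=201.5119 payoff=0.0000 vs cont=0.4224 → 0.4224 [wait]  ⇒ S*(5)=94.0392
t_4: node(4,0) S=85.4939 payoff=58.0161 vs cont=57.8807 → 58.0161 [stop]  node(4,1) S=103.4387 payoff=40.0713 vs cont=40.4087 → 40.4087 [wait]  node(4,2) S=125.1500 payoff=18.3600 vs cont=22.5659 → 22.5659 [wait]  node(4,3) S=151.4185 payoff=0.0000 vs cont=8.9587 → 8.9587 [wait]  node(4,4) S=183.2006 payoff=0.0000 vs cont=2.1378 → 2.1378 [wait]  ⇒ S*(4)=85.4939
t_3: node(3,0) S=94.0392 payoff=49.4708 vs cont=49.4976 → 49.4976 [wait]  node(3,1) S=113.7776 payoff=29.7324 vs cont=31.7936 → 31.7936 [wait]  node(3,2) S=137.6591 payoff=5.8509 vs cont=16.0037 → 16.0037 [wait]  node(3,3) S=166.5531 payoff=0.0000 vs cont=5.6715 → 5.6715 [wait]  ⇒ S*(3)=-
t_2: node(2,0) S=103.4387 payoff=40.0713 vs cont=40.9406 → 40.9406 [wait]  node(2,1) S=125.1500 payoff=18.3600 vs cont=24.1734 → 24.1734 [wait]  node(2,2) S=151.4185 payoff=0.0000 vs cont=11.0219 → 11.0219 [wait]  ⇒ S*(2)=-
t_1: node(1,0) S=113.7776 payoff=29.7324 vs cont=32.8421 → 32.8421 [wait]  node(1,1) S=137.6591 payoff=5.8509 vs cont=17.8287 → 17.8287 [wait]  ⇒ S*(1)=-
t_0: node(0,0) S=125.1500 payoff=18.3600 vs cont=25.5942 → 25.5942 [wait]  ⇒ S*(0)=-

price = 25.5942
boundary = - - - - 85.4939 94.0392 103.4387 113.7776 125.1500
tree:
25.5942
32.8421 17.8287
40.9406 24.1734 11.0219
49.4976 31.7936 16.0037 5.6715
58.0161 40.4087 22.5659 8.9587 2.1378
65.7850 49.4708 30.7159 13.8216 3.7324 0.4224
72.8478 58.0161 40.0713 20.6877 6.4447 0.8149 0.0000
79.2689 65.7850 49.4708 29.7324 10.9750 1.5721 0.0000 0.0000
85.1065 72.8478 58.0161 40.0713 18.3600 3.0329 0.0000 0.0000 0.0000
90.4136 79.2689 65.7850 49.4708 29.7324 5.8509 0.0000 0.0000 0.0000 0.0000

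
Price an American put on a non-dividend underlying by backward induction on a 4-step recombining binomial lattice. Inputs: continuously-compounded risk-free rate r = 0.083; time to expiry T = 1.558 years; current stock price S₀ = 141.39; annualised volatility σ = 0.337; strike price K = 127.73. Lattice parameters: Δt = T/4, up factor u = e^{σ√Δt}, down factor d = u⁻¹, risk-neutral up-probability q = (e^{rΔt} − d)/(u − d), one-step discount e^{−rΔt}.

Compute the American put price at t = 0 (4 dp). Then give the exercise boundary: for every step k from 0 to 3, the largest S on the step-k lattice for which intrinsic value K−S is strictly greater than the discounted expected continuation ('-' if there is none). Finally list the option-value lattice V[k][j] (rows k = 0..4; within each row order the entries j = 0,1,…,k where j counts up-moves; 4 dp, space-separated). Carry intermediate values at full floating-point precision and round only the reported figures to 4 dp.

price = 10.8221
boundary = - - 92.8401 75.2306
tree:
10.8221
19.7899 3.3904
34.8899 7.3745 0.0000
52.4994 16.0404 0.0000 0.0000
66.7689 34.8899 0.0000 0.0000 0.0000

Δt=0.38950  u=1.23407  d=0.81032  q=0.52515  discount=0.96819
step 4 (expiry): payoffs max(K−S,0) = 66.7689 34.8899 0.0000 0.0000 0.0000
step 3: (k=3,j=0): S=75.2306, (K−S)⁺=52.4994, hold=48.4362 ⇒ V=52.4994 exercise | (k=3,j=1): S=114.5717, (K−S)⁺=13.1583, hold=16.0404 ⇒ V=16.0404 continue | (k=3,j=2): S=174.4858, (K−S)⁺=0.0000, hold=0.0000 ⇒ V=0.0000 continue | (k=3,j=3): S=265.7315, (K−S)⁺=0.0000, hold=0.0000 ⇒ V=0.0000 continue  boundary S*=75.2306
step 2: (k=2,j=0): S=92.8401, (K−S)⁺=34.8899, hold=32.2919 ⇒ V=34.8899 exercise | (k=2,j=1): S=141.3900, (K−S)⁺=0.0000, hold=7.3745 ⇒ V=7.3745 continue | (k=2,j=2): S=215.3285, (K−S)⁺=0.0000, hold=0.0000 ⇒ V=0.0000 continue  boundary S*=92.8401
step 1: (k=1,j=0): S=114.5717, (K−S)⁺=13.1583, hold=19.7899 ⇒ V=19.7899 continue | (k=1,j=1): S=174.4858, (K−S)⁺=0.0000, hold=3.3904 ⇒ V=3.3904 continue  boundary S*=-
step 0: (k=0,j=0): S=141.3900, (K−S)⁺=0.0000, hold=10.8221 ⇒ V=10.8221 continue  boundary S*=-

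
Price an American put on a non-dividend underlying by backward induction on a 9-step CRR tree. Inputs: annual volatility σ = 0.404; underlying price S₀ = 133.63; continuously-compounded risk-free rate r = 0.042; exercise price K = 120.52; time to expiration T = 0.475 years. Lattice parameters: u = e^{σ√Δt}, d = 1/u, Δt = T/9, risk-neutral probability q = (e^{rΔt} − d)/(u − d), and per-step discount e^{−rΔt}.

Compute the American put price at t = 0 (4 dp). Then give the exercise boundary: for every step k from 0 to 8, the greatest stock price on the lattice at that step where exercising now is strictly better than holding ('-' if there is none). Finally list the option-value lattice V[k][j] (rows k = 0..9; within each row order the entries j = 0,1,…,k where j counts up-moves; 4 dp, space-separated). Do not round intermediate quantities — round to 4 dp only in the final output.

Δt=0.05278  u=1.09726  d=0.91136  q=0.48875  discount=0.99779
step 9 (expiry): payoffs max(K−S,0) = 62.5595 50.7373 36.5036 19.3667 0.0000 0.0000 0.0000 0.0000 0.0000 0.0000
step 8: (k=8,j=0): S=63.5975, (K−S)⁺=56.9225, hold=56.6557 ⇒ V=56.9225 exercise | (k=8,j=1): S=76.5695, (K−S)⁺=43.9505, hold=43.6836 ⇒ V=43.9505 exercise | (k=8,j=2): S=92.1875, (K−S)⁺=28.3325, hold=28.0657 ⇒ V=28.3325 exercise | (k=8,j=3): S=110.9911, (K−S)⁺=9.5289, hold=9.8793 ⇒ V=9.8793 continue | (k=8,j=4): S=133.6300, (K−S)⁺=0.0000, hold=0.0000 ⇒ V=0.0000 continue | (k=8,j=5): S=160.8866, (K−S)⁺=0.0000, hold=0.0000 ⇒ V=0.0000 continue | (k=8,j=6): S=193.7028, (K−S)⁺=0.0000, hold=0.0000 ⇒ V=0.0000 continue | (k=8,j=7): S=233.2126, (K−S)⁺=0.0000, hold=0.0000 ⇒ V=0.0000 continue | (k=8,j=8): S=280.7812, (K−S)⁺=0.0000, hold=0.0000 ⇒ V=0.0000 continue  boundary S*=92.1875
step 7: (k=7,j=0): S=69.7827, (K−S)⁺=50.7373, hold=50.4704 ⇒ V=50.7373 exercise | (k=7,j=1): S=84.0164, (K−S)⁺=36.5036, hold=36.2368 ⇒ V=36.5036 exercise | (k=7,j=2): S=101.1533, (K−S)⁺=19.3667, hold=19.2707 ⇒ V=19.3667 exercise | (k=7,j=3): S=121.7856, (K−S)⁺=0.0000, hold=5.0396 ⇒ V=5.0396 continue | (k=7,j=4): S=146.6263, (K−S)⁺=0.0000, hold=0.0000 ⇒ V=0.0000 continue | (k=7,j=5): S=176.5338, (K−S)⁺=0.0000, hold=0.0000 ⇒ V=0.0000 continue | (k=7,j=6): S=212.5416, (K−S)⁺=0.0000, hold=0.0000 ⇒ V=0.0000 continue | (k=7,j=7): S=255.8939, (K−S)⁺=0.0000, hold=0.0000 ⇒ V=0.0000 continue  boundary S*=101.1533
step 6: (k=6,j=0): S=76.5695, (K−S)⁺=43.9505, hold=43.6836 ⇒ V=43.9505 exercise | (k=6,j=1): S=92.1875, (K−S)⁺=28.3325, hold=28.0657 ⇒ V=28.3325 exercise | (k=6,j=2): S=110.9911, (K−S)⁺=9.5289, hold=12.3369 ⇒ V=12.3369 continue | (k=6,j=3): S=133.6300, (K−S)⁺=0.0000, hold=2.5708 ⇒ V=2.5708 continue | (k=6,j=4): S=160.8866, (K−S)⁺=0.0000, hold=0.0000 ⇒ V=0.0000 continue | (k=6,j=5): S=193.7028, (K−S)⁺=0.0000, hold=0.0000 ⇒ V=0.0000 continue | (k=6,j=6): S=233.2126, (K−S)⁺=0.0000, hold=0.0000 ⇒ V=0.0000 continue  boundary S*=92.1875
step 5: (k=5,j=0): S=84.0164, (K−S)⁺=36.5036, hold=36.2368 ⇒ V=36.5036 exercise | (k=5,j=1): S=101.1533, (K−S)⁺=19.3667, hold=20.4692 ⇒ V=20.4692 continue | (k=5,j=2): S=121.7856, (K−S)⁺=0.0000, hold=7.5470 ⇒ V=7.5470 continue | (k=5,j=3): S=146.6263, (K−S)⁺=0.0000, hold=1.3114 ⇒ V=1.3114 continue | (k=5,j=4): S=176.5338, (K−S)⁺=0.0000, hold=0.0000 ⇒ V=0.0000 continue | (k=5,j=5): S=212.5416, (K−S)⁺=0.0000, hold=0.0000 ⇒ V=0.0000 continue  boundary S*=84.0164
step 4: (k=4,j=0): S=92.1875, (K−S)⁺=28.3325, hold=28.6033 ⇒ V=28.6033 continue | (k=4,j=1): S=110.9911, (K−S)⁺=9.5289, hold=14.1221 ⇒ V=14.1221 continue | (k=4,j=2): S=133.6300, (K−S)⁺=0.0000, hold=4.4894 ⇒ V=4.4894 continue | (k=4,j=3): S=160.8866, (K−S)⁺=0.0000, hold=0.6690 ⇒ V=0.6690 continue | (k=4,j=4): S=193.7028, (K−S)⁺=0.0000, hold=0.0000 ⇒ V=0.0000 continue  boundary S*=-
step 3: (k=3,j=0): S=101.1533, (K−S)⁺=19.3667, hold=21.4780 ⇒ V=21.4780 continue | (k=3,j=1): S=121.7856, (K−S)⁺=0.0000, hold=9.3933 ⇒ V=9.3933 continue | (k=3,j=2): S=146.6263, (K−S)⁺=0.0000, hold=2.6163 ⇒ V=2.6163 continue | (k=3,j=3): S=176.5338, (K−S)⁺=0.0000, hold=0.3413 ⇒ V=0.3413 continue  boundary S*=-
step 2: (k=2,j=0): S=110.9911, (K−S)⁺=9.5289, hold=15.5371 ⇒ V=15.5371 continue | (k=2,j=1): S=133.6300, (K−S)⁺=0.0000, hold=6.0676 ⇒ V=6.0676 continue | (k=2,j=2): S=160.8866, (K−S)⁺=0.0000, hold=1.5011 ⇒ V=1.5011 continue  boundary S*=-
step 1: (k=1,j=0): S=121.7856, (K−S)⁺=0.0000, hold=10.8847 ⇒ V=10.8847 continue | (k=1,j=1): S=146.6263, (K−S)⁺=0.0000, hold=3.8272 ⇒ V=3.8272 continue  boundary S*=-
step 0: (k=0,j=0): S=133.6300, (K−S)⁺=0.0000, hold=7.4189 ⇒ V=7.4189 continue  boundary S*=-

price = 7.4189
boundary = - - - - - 84.0164 92.1875 101.1533 92.1875
tree:
7.4189
10.8847 3.8272
15.5371 6.0676 1.5011
21.4780 9.3933 2.6163 0.3413
28.6033 14.1221 4.4894 0.6690 0.0000
36.5036 20.4692 7.5470 1.3114 0.0000 0.0000
43.9505 28.3325 12.3369 2.5708 0.0000 0.0000 0.0000
50.7373 36.5036 19.3667 5.0396 0.0000 0.0000 0.0000 0.0000
56.9225 43.9505 28.3325 9.8793 0.0000 0.0000 0.0000 0.0000 0.0000
62.5595 50.7373 36.5036 19.3667 0.0000 0.0000 0.0000 0.0000 0.0000 0.0000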